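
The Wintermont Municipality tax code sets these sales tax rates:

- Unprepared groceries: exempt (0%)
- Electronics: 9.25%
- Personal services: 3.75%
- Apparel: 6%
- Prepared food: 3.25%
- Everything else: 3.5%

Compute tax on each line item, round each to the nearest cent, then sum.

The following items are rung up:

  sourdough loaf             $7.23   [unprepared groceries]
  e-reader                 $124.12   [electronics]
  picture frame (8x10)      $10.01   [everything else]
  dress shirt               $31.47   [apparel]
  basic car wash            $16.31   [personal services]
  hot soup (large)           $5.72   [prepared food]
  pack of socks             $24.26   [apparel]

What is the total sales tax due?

Sourdough loaf $7.23: unprepared groceries → 0% → $0.00
E-reader $124.12: electronics → 9.25% → $11.48
Picture frame (8x10) $10.01: everything else → 3.5% → $0.35
Dress shirt $31.47: apparel → 6% → $1.89
Basic car wash $16.31: personal services → 3.75% → $0.61
Hot soup (large) $5.72: prepared food → 3.25% → $0.19
Pack of socks $24.26: apparel → 6% → $1.46
Total tax = $11.48 + $0.35 + $1.89 + $0.61 + $0.19 + $1.46 = $15.98

$15.98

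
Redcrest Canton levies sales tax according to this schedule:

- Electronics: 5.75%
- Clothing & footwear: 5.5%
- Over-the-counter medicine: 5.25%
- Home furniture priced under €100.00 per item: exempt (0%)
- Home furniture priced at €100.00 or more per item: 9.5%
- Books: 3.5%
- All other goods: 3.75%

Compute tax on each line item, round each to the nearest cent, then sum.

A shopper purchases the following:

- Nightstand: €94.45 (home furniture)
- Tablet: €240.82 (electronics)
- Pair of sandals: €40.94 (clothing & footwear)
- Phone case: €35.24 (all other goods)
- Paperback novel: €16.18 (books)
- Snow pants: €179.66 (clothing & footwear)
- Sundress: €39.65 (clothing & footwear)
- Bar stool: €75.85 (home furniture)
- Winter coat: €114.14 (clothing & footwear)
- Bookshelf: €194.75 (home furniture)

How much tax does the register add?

Nightstand €94.45: home furniture, under €100.00 → 0% → €0.00
Tablet €240.82: electronics → 5.75% → €13.85
Pair of sandals €40.94: clothing & footwear → 5.5% → €2.25
Phone case €35.24: all other goods → 3.75% → €1.32
Paperback novel €16.18: books → 3.5% → €0.57
Snow pants €179.66: clothing & footwear → 5.5% → €9.88
Sundress €39.65: clothing & footwear → 5.5% → €2.18
Bar stool €75.85: home furniture, under €100.00 → 0% → €0.00
Winter coat €114.14: clothing & footwear → 5.5% → €6.28
Bookshelf €194.75: home furniture, €100.00 or more → 9.5% → €18.50
Total tax = €13.85 + €2.25 + €1.32 + €0.57 + €9.88 + €2.18 + €6.28 + €18.50 = €54.83

€54.83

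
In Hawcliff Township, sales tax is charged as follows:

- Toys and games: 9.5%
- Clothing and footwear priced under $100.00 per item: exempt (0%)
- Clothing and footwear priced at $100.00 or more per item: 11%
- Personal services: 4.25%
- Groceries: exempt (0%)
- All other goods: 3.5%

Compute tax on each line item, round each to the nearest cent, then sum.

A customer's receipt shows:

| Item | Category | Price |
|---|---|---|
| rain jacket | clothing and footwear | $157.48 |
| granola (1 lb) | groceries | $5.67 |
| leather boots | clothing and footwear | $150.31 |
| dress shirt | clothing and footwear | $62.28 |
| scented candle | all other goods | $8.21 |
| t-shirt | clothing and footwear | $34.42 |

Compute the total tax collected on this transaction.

$34.14

Rain jacket $157.48: clothing and footwear, $100.00 or more → 11% → $17.32
Granola (1 lb) $5.67: groceries → 0% → $0.00
Leather boots $150.31: clothing and footwear, $100.00 or more → 11% → $16.53
Dress shirt $62.28: clothing and footwear, under $100.00 → 0% → $0.00
Scented candle $8.21: all other goods → 3.5% → $0.29
T-shirt $34.42: clothing and footwear, under $100.00 → 0% → $0.00
Total tax = $17.32 + $16.53 + $0.29 = $34.14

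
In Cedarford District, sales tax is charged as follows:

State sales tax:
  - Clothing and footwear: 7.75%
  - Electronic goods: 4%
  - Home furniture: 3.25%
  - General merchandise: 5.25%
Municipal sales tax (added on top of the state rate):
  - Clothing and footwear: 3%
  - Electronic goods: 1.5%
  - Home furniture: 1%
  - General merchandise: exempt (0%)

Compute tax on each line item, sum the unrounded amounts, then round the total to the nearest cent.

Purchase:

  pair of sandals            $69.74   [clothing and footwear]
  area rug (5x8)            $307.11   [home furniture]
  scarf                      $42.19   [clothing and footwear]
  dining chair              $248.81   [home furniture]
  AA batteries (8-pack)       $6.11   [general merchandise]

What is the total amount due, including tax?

Pair of sandals $69.74: clothing and footwear → 7.75% + 3% municipal = 10.75% → $7.49705
Area rug (5x8) $307.11: home furniture → 3.25% + 1% municipal = 4.25% → $13.052175
Scarf $42.19: clothing and footwear → 7.75% + 3% municipal = 10.75% → $4.535425
Dining chair $248.81: home furniture → 3.25% + 1% municipal = 4.25% → $10.574425
AA batteries (8-pack) $6.11: general merchandise → 5.25% + 0% municipal = 5.25% → $0.320775
Subtotal = $673.96; unrounded tax = $35.97985 → $35.98; total due = $709.94

$709.94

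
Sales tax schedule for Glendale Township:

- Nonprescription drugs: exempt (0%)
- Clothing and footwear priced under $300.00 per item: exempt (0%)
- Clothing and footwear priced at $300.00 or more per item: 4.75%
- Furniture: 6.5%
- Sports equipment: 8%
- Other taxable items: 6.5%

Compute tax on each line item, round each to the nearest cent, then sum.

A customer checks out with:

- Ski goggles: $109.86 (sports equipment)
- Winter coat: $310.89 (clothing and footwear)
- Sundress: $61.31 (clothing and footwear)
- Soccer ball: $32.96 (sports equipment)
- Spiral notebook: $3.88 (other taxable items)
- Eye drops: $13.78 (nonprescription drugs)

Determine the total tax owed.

Ski goggles $109.86: sports equipment → 8% → $8.79
Winter coat $310.89: clothing and footwear, $300.00 or more → 4.75% → $14.77
Sundress $61.31: clothing and footwear, under $300.00 → 0% → $0.00
Soccer ball $32.96: sports equipment → 8% → $2.64
Spiral notebook $3.88: other taxable items → 6.5% → $0.25
Eye drops $13.78: nonprescription drugs → 0% → $0.00
Total tax = $8.79 + $14.77 + $2.64 + $0.25 = $26.45

$26.45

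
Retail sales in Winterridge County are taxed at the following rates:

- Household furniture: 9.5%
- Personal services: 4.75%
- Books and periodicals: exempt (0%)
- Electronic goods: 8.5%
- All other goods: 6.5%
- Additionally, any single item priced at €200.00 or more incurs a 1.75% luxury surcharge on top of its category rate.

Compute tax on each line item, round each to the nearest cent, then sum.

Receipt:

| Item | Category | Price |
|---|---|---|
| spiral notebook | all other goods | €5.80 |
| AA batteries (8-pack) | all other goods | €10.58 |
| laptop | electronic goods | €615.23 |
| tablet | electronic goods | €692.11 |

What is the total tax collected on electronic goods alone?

Laptop €615.23: electronic goods → 8.5% + 1.75% surcharge = 10.25% → €63.06
Tablet €692.11: electronic goods → 8.5% + 1.75% surcharge = 10.25% → €70.94
Tax on electronic goods = €63.06 + €70.94 = €134.00

€134.00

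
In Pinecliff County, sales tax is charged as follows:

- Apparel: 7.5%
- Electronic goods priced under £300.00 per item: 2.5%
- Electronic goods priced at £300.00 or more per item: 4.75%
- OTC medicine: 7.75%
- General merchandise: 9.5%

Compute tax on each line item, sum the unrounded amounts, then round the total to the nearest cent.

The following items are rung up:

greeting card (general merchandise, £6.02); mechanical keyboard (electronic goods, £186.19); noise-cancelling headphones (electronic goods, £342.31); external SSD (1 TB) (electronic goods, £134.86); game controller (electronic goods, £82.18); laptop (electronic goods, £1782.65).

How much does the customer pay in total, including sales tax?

Greeting card £6.02: general merchandise → 9.5% → £0.5719
Mechanical keyboard £186.19: electronic goods, under £300.00 → 2.5% → £4.65475
Noise-cancelling headphones £342.31: electronic goods, £300.00 or more → 4.75% → £16.259725
External SSD (1 TB) £134.86: electronic goods, under £300.00 → 2.5% → £3.3715
Game controller £82.18: electronic goods, under £300.00 → 2.5% → £2.0545
Laptop £1782.65: electronic goods, £300.00 or more → 4.75% → £84.675875
Subtotal = £2534.21; unrounded tax = £111.58825 → £111.59; total due = £2645.80

£2645.80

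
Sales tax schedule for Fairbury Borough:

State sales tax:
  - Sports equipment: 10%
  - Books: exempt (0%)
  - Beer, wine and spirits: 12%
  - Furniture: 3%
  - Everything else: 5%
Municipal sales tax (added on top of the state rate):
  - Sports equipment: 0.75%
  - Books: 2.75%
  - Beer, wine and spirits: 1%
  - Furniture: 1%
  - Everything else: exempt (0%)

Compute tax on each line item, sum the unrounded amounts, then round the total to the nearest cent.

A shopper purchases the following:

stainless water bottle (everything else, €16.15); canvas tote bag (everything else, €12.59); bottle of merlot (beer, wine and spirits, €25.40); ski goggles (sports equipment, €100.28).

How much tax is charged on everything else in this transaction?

Stainless water bottle €16.15: everything else → 5% + 0% municipal = 5% → €0.8075
Canvas tote bag €12.59: everything else → 5% + 0% municipal = 5% → €0.6295
Tax on everything else: unrounded sum = €1.437 → €1.44

€1.44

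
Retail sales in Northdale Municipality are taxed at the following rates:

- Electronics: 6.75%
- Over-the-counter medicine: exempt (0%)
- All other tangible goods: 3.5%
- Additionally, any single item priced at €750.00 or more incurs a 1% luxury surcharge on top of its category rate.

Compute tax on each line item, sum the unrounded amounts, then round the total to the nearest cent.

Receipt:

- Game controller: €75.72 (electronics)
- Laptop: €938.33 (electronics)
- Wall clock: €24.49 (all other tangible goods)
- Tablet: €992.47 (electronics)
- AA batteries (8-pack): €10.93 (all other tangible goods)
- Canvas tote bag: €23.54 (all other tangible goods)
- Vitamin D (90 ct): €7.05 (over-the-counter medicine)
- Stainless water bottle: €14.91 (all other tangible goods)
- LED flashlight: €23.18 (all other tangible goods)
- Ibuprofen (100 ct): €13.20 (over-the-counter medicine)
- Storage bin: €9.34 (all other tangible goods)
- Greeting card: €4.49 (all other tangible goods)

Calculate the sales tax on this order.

€158.63

Game controller €75.72: electronics → 6.75% → €5.1111
Laptop €938.33: electronics → 6.75% + 1% surcharge = 7.75% → €72.720575
Wall clock €24.49: all other tangible goods → 3.5% → €0.85715
Tablet €992.47: electronics → 6.75% + 1% surcharge = 7.75% → €76.916425
AA batteries (8-pack) €10.93: all other tangible goods → 3.5% → €0.38255
Canvas tote bag €23.54: all other tangible goods → 3.5% → €0.8239
Vitamin D (90 ct) €7.05: over-the-counter medicine → 0% → €0.00
Stainless water bottle €14.91: all other tangible goods → 3.5% → €0.52185
LED flashlight €23.18: all other tangible goods → 3.5% → €0.8113
Ibuprofen (100 ct) €13.20: over-the-counter medicine → 0% → €0.00
Storage bin €9.34: all other tangible goods → 3.5% → €0.3269
Greeting card €4.49: all other tangible goods → 3.5% → €0.15715
Unrounded tax sum = €158.6289 → €158.63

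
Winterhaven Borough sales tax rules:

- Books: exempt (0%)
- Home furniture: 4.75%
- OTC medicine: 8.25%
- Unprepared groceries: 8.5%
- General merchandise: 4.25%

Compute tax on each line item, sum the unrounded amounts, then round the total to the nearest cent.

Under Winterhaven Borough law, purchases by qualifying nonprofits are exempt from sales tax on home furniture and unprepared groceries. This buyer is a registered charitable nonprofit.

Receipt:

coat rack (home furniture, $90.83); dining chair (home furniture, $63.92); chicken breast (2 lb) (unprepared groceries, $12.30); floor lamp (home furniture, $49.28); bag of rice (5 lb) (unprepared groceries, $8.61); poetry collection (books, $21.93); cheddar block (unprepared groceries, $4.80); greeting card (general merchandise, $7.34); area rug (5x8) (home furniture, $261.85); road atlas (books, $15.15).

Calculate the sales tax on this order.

Coat rack $90.83: home furniture, buyer-exempt → 0% → $0.00
Dining chair $63.92: home furniture, buyer-exempt → 0% → $0.00
Chicken breast (2 lb) $12.30: unprepared groceries, buyer-exempt → 0% → $0.00
Floor lamp $49.28: home furniture, buyer-exempt → 0% → $0.00
Bag of rice (5 lb) $8.61: unprepared groceries, buyer-exempt → 0% → $0.00
Poetry collection $21.93: books → 0% → $0.00
Cheddar block $4.80: unprepared groceries, buyer-exempt → 0% → $0.00
Greeting card $7.34: general merchandise → 4.25% → $0.31195
Area rug (5x8) $261.85: home furniture, buyer-exempt → 0% → $0.00
Road atlas $15.15: books → 0% → $0.00
Unrounded tax sum = $0.31195 → $0.31

$0.31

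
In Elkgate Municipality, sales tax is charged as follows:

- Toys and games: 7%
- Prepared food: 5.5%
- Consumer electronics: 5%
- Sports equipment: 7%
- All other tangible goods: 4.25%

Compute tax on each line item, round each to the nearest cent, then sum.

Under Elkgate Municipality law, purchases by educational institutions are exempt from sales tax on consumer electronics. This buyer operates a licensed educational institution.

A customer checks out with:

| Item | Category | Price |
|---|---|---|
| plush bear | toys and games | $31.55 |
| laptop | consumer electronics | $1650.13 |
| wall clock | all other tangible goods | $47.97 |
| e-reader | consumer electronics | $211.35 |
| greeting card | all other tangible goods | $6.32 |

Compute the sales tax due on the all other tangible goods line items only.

$2.31

Wall clock $47.97: all other tangible goods → 4.25% → $2.04
Greeting card $6.32: all other tangible goods → 4.25% → $0.27
Tax on all other tangible goods = $2.04 + $0.27 = $2.31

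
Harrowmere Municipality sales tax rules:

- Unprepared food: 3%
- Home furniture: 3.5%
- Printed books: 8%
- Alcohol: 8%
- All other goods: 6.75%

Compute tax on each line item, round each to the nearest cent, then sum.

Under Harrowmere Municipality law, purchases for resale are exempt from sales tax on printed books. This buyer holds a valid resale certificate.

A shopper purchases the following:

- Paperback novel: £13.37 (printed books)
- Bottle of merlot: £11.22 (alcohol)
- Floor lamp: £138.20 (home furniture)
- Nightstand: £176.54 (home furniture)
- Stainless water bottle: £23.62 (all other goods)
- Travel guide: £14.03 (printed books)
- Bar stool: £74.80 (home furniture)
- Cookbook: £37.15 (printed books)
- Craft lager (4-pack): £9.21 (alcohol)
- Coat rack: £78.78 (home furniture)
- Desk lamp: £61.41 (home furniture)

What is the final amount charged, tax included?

Paperback novel £13.37: printed books, buyer-exempt → 0% → £0.00
Bottle of merlot £11.22: alcohol → 8% → £0.90
Floor lamp £138.20: home furniture → 3.5% → £4.84
Nightstand £176.54: home furniture → 3.5% → £6.18
Stainless water bottle £23.62: all other goods → 6.75% → £1.59
Travel guide £14.03: printed books, buyer-exempt → 0% → £0.00
Bar stool £74.80: home furniture → 3.5% → £2.62
Cookbook £37.15: printed books, buyer-exempt → 0% → £0.00
Craft lager (4-pack) £9.21: alcohol → 8% → £0.74
Coat rack £78.78: home furniture → 3.5% → £2.76
Desk lamp £61.41: home furniture → 3.5% → £2.15
Subtotal = £638.33; tax = £21.78; total due = £660.11

£660.11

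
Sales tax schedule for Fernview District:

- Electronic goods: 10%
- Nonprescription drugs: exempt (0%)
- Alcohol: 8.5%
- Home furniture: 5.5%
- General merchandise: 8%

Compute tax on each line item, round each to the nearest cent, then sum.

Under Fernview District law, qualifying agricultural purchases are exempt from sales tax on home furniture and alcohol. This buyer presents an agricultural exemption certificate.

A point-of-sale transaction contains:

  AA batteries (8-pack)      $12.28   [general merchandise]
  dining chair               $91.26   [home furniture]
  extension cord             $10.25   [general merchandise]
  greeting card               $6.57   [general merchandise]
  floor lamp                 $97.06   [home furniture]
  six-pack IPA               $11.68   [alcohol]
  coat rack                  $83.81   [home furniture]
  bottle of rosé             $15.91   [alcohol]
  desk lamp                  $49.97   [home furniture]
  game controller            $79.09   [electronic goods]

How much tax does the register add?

$10.24

AA batteries (8-pack) $12.28: general merchandise → 8% → $0.98
Dining chair $91.26: home furniture, buyer-exempt → 0% → $0.00
Extension cord $10.25: general merchandise → 8% → $0.82
Greeting card $6.57: general merchandise → 8% → $0.53
Floor lamp $97.06: home furniture, buyer-exempt → 0% → $0.00
Six-pack IPA $11.68: alcohol, buyer-exempt → 0% → $0.00
Coat rack $83.81: home furniture, buyer-exempt → 0% → $0.00
Bottle of rosé $15.91: alcohol, buyer-exempt → 0% → $0.00
Desk lamp $49.97: home furniture, buyer-exempt → 0% → $0.00
Game controller $79.09: electronic goods → 10% → $7.91
Total tax = $0.98 + $0.82 + $0.53 + $7.91 = $10.24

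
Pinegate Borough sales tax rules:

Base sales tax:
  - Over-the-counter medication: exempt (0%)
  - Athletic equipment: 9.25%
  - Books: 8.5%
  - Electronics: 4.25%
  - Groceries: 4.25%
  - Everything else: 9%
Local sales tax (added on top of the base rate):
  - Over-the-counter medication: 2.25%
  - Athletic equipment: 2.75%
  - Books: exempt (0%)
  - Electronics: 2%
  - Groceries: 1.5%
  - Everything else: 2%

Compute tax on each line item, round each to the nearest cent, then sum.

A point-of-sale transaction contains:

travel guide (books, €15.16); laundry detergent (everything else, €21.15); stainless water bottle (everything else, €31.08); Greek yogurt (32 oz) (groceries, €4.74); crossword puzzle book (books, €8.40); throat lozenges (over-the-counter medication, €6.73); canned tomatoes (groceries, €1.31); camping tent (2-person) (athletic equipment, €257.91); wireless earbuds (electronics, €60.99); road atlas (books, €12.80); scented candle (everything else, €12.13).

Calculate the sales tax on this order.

€45.43

Travel guide €15.16: books → 8.5% + 0% local = 8.5% → €1.29
Laundry detergent €21.15: everything else → 9% + 2% local = 11% → €2.33
Stainless water bottle €31.08: everything else → 9% + 2% local = 11% → €3.42
Greek yogurt (32 oz) €4.74: groceries → 4.25% + 1.5% local = 5.75% → €0.27
Crossword puzzle book €8.40: books → 8.5% + 0% local = 8.5% → €0.71
Throat lozenges €6.73: over-the-counter medication → 0% + 2.25% local = 2.25% → €0.15
Canned tomatoes €1.31: groceries → 4.25% + 1.5% local = 5.75% → €0.08
Camping tent (2-person) €257.91: athletic equipment → 9.25% + 2.75% local = 12% → €30.95
Wireless earbuds €60.99: electronics → 4.25% + 2% local = 6.25% → €3.81
Road atlas €12.80: books → 8.5% + 0% local = 8.5% → €1.09
Scented candle €12.13: everything else → 9% + 2% local = 11% → €1.33
Total tax = €1.29 + €2.33 + €3.42 + €0.27 + €0.71 + €0.15 + €0.08 + €30.95 + €3.81 + €1.09 + €1.33 = €45.43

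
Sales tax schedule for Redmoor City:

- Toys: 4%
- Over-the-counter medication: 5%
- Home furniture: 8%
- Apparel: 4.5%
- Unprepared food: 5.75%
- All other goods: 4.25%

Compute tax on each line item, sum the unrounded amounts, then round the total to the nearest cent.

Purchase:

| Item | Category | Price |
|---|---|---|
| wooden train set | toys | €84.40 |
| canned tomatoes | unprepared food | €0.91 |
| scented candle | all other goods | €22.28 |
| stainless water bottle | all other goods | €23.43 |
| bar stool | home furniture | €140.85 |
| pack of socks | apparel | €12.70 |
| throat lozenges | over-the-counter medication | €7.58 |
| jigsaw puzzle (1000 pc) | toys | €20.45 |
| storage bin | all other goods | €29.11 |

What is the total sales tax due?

Wooden train set €84.40: toys → 4% → €3.376
Canned tomatoes €0.91: unprepared food → 5.75% → €0.052325
Scented candle €22.28: all other goods → 4.25% → €0.9469
Stainless water bottle €23.43: all other goods → 4.25% → €0.995775
Bar stool €140.85: home furniture → 8% → €11.268
Pack of socks €12.70: apparel → 4.5% → €0.5715
Throat lozenges €7.58: over-the-counter medication → 5% → €0.379
Jigsaw puzzle (1000 pc) €20.45: toys → 4% → €0.818
Storage bin €29.11: all other goods → 4.25% → €1.237175
Unrounded tax sum = €19.644675 → €19.64

€19.64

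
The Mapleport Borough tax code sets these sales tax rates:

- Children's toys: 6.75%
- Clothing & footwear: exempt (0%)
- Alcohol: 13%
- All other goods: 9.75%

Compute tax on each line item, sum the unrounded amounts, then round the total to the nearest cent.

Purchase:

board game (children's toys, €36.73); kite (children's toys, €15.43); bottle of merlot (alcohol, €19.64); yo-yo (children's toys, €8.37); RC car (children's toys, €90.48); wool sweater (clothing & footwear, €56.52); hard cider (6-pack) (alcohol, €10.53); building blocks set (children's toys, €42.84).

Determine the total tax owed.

€17.01

Board game €36.73: children's toys → 6.75% → €2.479275
Kite €15.43: children's toys → 6.75% → €1.041525
Bottle of merlot €19.64: alcohol → 13% → €2.5532
Yo-yo €8.37: children's toys → 6.75% → €0.564975
RC car €90.48: children's toys → 6.75% → €6.1074
Wool sweater €56.52: clothing & footwear → 0% → €0.00
Hard cider (6-pack) €10.53: alcohol → 13% → €1.3689
Building blocks set €42.84: children's toys → 6.75% → €2.8917
Unrounded tax sum = €17.006975 → €17.01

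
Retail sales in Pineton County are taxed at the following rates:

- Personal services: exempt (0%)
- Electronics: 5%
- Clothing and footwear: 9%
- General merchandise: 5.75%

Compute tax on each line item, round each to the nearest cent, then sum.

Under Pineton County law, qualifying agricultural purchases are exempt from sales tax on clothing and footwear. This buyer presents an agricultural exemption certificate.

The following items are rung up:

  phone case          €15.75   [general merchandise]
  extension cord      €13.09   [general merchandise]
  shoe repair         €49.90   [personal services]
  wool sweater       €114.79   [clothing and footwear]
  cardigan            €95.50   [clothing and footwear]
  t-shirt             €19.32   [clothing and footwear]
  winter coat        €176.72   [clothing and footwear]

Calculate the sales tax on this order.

€1.66

Phone case €15.75: general merchandise → 5.75% → €0.91
Extension cord €13.09: general merchandise → 5.75% → €0.75
Shoe repair €49.90: personal services → 0% → €0.00
Wool sweater €114.79: clothing and footwear, buyer-exempt → 0% → €0.00
Cardigan €95.50: clothing and footwear, buyer-exempt → 0% → €0.00
T-shirt €19.32: clothing and footwear, buyer-exempt → 0% → €0.00
Winter coat €176.72: clothing and footwear, buyer-exempt → 0% → €0.00
Total tax = €0.91 + €0.75 = €1.66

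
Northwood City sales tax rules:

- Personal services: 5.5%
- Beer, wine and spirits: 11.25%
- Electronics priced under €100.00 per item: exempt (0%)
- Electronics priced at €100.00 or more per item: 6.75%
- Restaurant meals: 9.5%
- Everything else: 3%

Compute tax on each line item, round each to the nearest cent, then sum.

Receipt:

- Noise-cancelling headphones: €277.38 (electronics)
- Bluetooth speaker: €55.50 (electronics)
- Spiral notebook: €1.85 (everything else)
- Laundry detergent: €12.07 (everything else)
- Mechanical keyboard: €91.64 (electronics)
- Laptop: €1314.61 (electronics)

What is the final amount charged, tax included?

Noise-cancelling headphones €277.38: electronics, €100.00 or more → 6.75% → €18.72
Bluetooth speaker €55.50: electronics, under €100.00 → 0% → €0.00
Spiral notebook €1.85: everything else → 3% → €0.06
Laundry detergent €12.07: everything else → 3% → €0.36
Mechanical keyboard €91.64: electronics, under €100.00 → 0% → €0.00
Laptop €1314.61: electronics, €100.00 or more → 6.75% → €88.74
Subtotal = €1753.05; tax = €107.88; total due = €1860.93

€1860.93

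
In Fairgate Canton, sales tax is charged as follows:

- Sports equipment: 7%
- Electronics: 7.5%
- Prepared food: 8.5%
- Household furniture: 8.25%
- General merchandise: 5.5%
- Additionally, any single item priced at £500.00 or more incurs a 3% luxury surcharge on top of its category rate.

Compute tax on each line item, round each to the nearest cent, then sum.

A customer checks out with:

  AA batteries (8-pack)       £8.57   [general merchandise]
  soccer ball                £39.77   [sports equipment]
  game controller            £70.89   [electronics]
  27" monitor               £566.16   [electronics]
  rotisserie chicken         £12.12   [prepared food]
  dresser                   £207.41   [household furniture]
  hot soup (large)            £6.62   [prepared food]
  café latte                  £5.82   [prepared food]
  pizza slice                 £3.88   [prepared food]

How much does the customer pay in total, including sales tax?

AA batteries (8-pack) £8.57: general merchandise → 5.5% → £0.47
Soccer ball £39.77: sports equipment → 7% → £2.78
Game controller £70.89: electronics → 7.5% → £5.32
27" monitor £566.16: electronics → 7.5% + 3% surcharge = 10.5% → £59.45
Rotisserie chicken £12.12: prepared food → 8.5% → £1.03
Dresser £207.41: household furniture → 8.25% → £17.11
Hot soup (large) £6.62: prepared food → 8.5% → £0.56
Café latte £5.82: prepared food → 8.5% → £0.49
Pizza slice £3.88: prepared food → 8.5% → £0.33
Subtotal = £921.24; tax = £87.54; total due = £1008.78

£1008.78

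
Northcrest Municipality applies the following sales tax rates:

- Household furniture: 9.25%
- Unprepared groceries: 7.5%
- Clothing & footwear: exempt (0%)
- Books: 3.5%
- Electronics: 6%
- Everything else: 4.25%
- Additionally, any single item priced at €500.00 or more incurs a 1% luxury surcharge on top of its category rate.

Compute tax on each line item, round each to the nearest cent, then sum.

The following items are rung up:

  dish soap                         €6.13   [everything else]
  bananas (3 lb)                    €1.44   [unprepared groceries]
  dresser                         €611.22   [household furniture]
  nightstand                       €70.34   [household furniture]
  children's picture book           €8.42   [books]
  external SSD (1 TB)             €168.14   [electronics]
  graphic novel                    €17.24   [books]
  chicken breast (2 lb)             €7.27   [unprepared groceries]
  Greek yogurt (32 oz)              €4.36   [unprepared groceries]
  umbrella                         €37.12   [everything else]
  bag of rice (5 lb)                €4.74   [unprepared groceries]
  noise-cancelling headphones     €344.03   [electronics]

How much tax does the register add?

€103.97

Dish soap €6.13: everything else → 4.25% → €0.26
Bananas (3 lb) €1.44: unprepared groceries → 7.5% → €0.11
Dresser €611.22: household furniture → 9.25% + 1% surcharge = 10.25% → €62.65
Nightstand €70.34: household furniture → 9.25% → €6.51
Children's picture book €8.42: books → 3.5% → €0.29
External SSD (1 TB) €168.14: electronics → 6% → €10.09
Graphic novel €17.24: books → 3.5% → €0.60
Chicken breast (2 lb) €7.27: unprepared groceries → 7.5% → €0.55
Greek yogurt (32 oz) €4.36: unprepared groceries → 7.5% → €0.33
Umbrella €37.12: everything else → 4.25% → €1.58
Bag of rice (5 lb) €4.74: unprepared groceries → 7.5% → €0.36
Noise-cancelling headphones €344.03: electronics → 6% → €20.64
Total tax = €0.26 + €0.11 + €62.65 + €6.51 + €0.29 + €10.09 + €0.60 + €0.55 + €0.33 + €1.58 + €0.36 + €20.64 = €103.97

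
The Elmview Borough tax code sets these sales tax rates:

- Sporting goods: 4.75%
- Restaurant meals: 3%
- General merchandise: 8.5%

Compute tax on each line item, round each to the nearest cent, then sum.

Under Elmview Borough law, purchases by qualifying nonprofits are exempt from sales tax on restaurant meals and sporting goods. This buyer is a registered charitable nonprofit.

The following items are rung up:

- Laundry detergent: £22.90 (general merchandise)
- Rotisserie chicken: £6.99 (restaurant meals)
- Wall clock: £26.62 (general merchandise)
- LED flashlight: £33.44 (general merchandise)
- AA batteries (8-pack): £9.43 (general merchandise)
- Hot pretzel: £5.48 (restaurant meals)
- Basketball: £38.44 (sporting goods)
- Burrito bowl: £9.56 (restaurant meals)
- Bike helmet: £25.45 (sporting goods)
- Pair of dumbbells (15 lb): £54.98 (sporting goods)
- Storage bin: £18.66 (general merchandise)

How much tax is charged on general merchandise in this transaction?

£9.44

Laundry detergent £22.90: general merchandise → 8.5% → £1.95
Wall clock £26.62: general merchandise → 8.5% → £2.26
LED flashlight £33.44: general merchandise → 8.5% → £2.84
AA batteries (8-pack) £9.43: general merchandise → 8.5% → £0.80
Storage bin £18.66: general merchandise → 8.5% → £1.59
Tax on general merchandise = £1.95 + £2.26 + £2.84 + £0.80 + £1.59 = £9.44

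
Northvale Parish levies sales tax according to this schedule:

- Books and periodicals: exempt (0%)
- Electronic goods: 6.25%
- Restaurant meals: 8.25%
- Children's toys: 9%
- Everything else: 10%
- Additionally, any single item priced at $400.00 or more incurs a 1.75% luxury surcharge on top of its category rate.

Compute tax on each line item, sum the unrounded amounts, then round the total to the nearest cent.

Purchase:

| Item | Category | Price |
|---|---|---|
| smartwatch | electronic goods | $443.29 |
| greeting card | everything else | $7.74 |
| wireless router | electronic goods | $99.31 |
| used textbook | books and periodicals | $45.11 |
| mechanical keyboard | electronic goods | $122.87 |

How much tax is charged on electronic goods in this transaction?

$49.35

Smartwatch $443.29: electronic goods → 6.25% + 1.75% surcharge = 8% → $35.4632
Wireless router $99.31: electronic goods → 6.25% → $6.206875
Mechanical keyboard $122.87: electronic goods → 6.25% → $7.679375
Tax on electronic goods: unrounded sum = $49.34945 → $49.35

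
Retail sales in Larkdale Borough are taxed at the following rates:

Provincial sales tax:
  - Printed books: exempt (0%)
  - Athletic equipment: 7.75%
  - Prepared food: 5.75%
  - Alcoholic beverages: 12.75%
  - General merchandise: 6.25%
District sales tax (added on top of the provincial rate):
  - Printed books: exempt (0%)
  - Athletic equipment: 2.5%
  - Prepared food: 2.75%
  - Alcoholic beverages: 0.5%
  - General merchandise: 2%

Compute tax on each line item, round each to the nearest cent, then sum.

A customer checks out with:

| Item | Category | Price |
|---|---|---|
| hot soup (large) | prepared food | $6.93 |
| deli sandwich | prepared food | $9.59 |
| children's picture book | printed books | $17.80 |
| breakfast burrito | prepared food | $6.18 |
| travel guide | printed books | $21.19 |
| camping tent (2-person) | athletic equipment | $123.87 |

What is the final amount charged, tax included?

$200.20

Hot soup (large) $6.93: prepared food → 5.75% + 2.75% district = 8.5% → $0.59
Deli sandwich $9.59: prepared food → 5.75% + 2.75% district = 8.5% → $0.82
Children's picture book $17.80: printed books → 0% + 0% district = 0% → $0.00
Breakfast burrito $6.18: prepared food → 5.75% + 2.75% district = 8.5% → $0.53
Travel guide $21.19: printed books → 0% + 0% district = 0% → $0.00
Camping tent (2-person) $123.87: athletic equipment → 7.75% + 2.5% district = 10.25% → $12.70
Subtotal = $185.56; tax = $14.64; total due = $200.20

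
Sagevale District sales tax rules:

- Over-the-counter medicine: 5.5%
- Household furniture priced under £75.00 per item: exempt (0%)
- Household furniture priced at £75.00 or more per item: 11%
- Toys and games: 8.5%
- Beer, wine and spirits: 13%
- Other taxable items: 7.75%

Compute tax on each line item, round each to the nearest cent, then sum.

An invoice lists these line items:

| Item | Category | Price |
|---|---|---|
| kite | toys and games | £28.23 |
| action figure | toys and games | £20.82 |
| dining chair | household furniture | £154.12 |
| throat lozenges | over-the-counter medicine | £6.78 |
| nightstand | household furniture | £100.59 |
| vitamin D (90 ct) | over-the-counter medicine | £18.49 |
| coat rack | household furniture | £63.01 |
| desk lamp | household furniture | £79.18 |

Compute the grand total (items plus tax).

Kite £28.23: toys and games → 8.5% → £2.40
Action figure £20.82: toys and games → 8.5% → £1.77
Dining chair £154.12: household furniture, £75.00 or more → 11% → £16.95
Throat lozenges £6.78: over-the-counter medicine → 5.5% → £0.37
Nightstand £100.59: household furniture, £75.00 or more → 11% → £11.06
Vitamin D (90 ct) £18.49: over-the-counter medicine → 5.5% → £1.02
Coat rack £63.01: household furniture, under £75.00 → 0% → £0.00
Desk lamp £79.18: household furniture, £75.00 or more → 11% → £8.71
Subtotal = £471.22; tax = £42.28; total due = £513.50

£513.50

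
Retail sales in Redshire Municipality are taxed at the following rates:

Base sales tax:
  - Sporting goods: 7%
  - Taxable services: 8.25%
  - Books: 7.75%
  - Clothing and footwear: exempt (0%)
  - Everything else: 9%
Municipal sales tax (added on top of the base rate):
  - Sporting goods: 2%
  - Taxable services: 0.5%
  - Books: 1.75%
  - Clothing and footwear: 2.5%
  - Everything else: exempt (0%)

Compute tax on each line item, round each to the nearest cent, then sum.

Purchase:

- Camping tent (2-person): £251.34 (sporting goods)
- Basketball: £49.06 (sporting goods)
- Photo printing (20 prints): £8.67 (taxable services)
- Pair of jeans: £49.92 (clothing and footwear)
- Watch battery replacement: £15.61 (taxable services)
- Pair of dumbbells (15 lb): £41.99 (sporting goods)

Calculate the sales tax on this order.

Camping tent (2-person) £251.34: sporting goods → 7% + 2% municipal = 9% → £22.62
Basketball £49.06: sporting goods → 7% + 2% municipal = 9% → £4.42
Photo printing (20 prints) £8.67: taxable services → 8.25% + 0.5% municipal = 8.75% → £0.76
Pair of jeans £49.92: clothing and footwear → 0% + 2.5% municipal = 2.5% → £1.25
Watch battery replacement £15.61: taxable services → 8.25% + 0.5% municipal = 8.75% → £1.37
Pair of dumbbells (15 lb) £41.99: sporting goods → 7% + 2% municipal = 9% → £3.78
Total tax = £22.62 + £4.42 + £0.76 + £1.25 + £1.37 + £3.78 = £34.20

£34.20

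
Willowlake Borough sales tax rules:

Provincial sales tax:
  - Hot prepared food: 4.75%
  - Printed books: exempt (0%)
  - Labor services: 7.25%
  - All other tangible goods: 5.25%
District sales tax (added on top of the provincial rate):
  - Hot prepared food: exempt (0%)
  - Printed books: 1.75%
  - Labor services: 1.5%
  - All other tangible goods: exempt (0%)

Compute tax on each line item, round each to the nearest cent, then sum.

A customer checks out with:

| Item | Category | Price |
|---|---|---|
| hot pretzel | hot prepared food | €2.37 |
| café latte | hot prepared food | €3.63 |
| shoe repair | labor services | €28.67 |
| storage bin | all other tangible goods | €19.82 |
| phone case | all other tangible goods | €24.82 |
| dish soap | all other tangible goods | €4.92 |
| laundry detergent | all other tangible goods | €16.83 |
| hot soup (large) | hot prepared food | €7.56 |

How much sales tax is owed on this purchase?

€6.63

Hot pretzel €2.37: hot prepared food → 4.75% + 0% district = 4.75% → €0.11
Café latte €3.63: hot prepared food → 4.75% + 0% district = 4.75% → €0.17
Shoe repair €28.67: labor services → 7.25% + 1.5% district = 8.75% → €2.51
Storage bin €19.82: all other tangible goods → 5.25% + 0% district = 5.25% → €1.04
Phone case €24.82: all other tangible goods → 5.25% + 0% district = 5.25% → €1.30
Dish soap €4.92: all other tangible goods → 5.25% + 0% district = 5.25% → €0.26
Laundry detergent €16.83: all other tangible goods → 5.25% + 0% district = 5.25% → €0.88
Hot soup (large) €7.56: hot prepared food → 4.75% + 0% district = 4.75% → €0.36
Total tax = €0.11 + €0.17 + €2.51 + €1.04 + €1.30 + €0.26 + €0.88 + €0.36 = €6.63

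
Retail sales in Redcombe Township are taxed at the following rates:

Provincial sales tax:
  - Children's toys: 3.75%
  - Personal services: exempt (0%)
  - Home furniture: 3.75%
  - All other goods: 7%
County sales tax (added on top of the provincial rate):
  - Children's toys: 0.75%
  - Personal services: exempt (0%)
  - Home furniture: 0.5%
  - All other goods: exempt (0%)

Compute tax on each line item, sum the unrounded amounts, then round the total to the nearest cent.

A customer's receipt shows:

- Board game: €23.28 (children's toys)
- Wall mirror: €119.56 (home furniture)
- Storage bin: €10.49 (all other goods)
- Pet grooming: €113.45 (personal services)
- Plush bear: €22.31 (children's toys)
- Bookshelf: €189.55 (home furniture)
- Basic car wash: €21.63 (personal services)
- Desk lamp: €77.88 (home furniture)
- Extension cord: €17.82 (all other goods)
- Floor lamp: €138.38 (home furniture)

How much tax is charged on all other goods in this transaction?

€1.98

Storage bin €10.49: all other goods → 7% + 0% county = 7% → €0.7343
Extension cord €17.82: all other goods → 7% + 0% county = 7% → €1.2474
Tax on all other goods: unrounded sum = €1.9817 → €1.98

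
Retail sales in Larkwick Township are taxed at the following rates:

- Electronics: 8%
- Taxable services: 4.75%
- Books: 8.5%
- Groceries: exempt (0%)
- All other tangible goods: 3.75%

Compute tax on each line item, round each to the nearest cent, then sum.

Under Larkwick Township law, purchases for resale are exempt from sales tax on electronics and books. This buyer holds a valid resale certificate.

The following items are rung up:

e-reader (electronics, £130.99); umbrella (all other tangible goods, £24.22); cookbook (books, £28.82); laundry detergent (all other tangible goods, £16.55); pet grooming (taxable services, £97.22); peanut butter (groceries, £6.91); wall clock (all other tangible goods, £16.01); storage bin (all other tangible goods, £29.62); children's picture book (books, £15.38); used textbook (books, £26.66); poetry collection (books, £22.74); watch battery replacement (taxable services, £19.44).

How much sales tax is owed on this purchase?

£8.78

E-reader £130.99: electronics, buyer-exempt → 0% → £0.00
Umbrella £24.22: all other tangible goods → 3.75% → £0.91
Cookbook £28.82: books, buyer-exempt → 0% → £0.00
Laundry detergent £16.55: all other tangible goods → 3.75% → £0.62
Pet grooming £97.22: taxable services → 4.75% → £4.62
Peanut butter £6.91: groceries → 0% → £0.00
Wall clock £16.01: all other tangible goods → 3.75% → £0.60
Storage bin £29.62: all other tangible goods → 3.75% → £1.11
Children's picture book £15.38: books, buyer-exempt → 0% → £0.00
Used textbook £26.66: books, buyer-exempt → 0% → £0.00
Poetry collection £22.74: books, buyer-exempt → 0% → £0.00
Watch battery replacement £19.44: taxable services → 4.75% → £0.92
Total tax = £0.91 + £0.62 + £4.62 + £0.60 + £1.11 + £0.92 = £8.78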